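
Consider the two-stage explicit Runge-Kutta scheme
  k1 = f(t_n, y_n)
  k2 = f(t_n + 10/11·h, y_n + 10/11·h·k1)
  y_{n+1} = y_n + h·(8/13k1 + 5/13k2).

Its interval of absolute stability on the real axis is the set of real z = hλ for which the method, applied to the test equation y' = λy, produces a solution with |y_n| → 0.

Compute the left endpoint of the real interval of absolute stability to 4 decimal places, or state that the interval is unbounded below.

On y'=λy, z=hλ:
  k1=λy_n ⇒ h·k1=z·y_n;  k2=λ(1+10/11z)y_n ⇒ h·k2=z(1+10/11z)y_n
  y_{n+1}/y_n = 1 + 8/13z + 5/13z(1+10/11z) = 1 + z + 50/143z²
  so R(z) = 1 + z + 50/143z².

Need |R(x)|<1, x<0.
x=-1.71: |R|=0.3124
R=1: x+50/143x²=0 ⇒ x=−143/50=-2.8600; min R=1−1/(4·50/143)=0.2850>−1
Confirm numerically:
  x=-2.642: |R|=0.79862 <1
  x=-1.600: |R|=0.29510 <1
  x=-1.510: |R|=0.28724 <1
  x=-3.366: |R|=1.59552 >1
  x=-3.236: |R|=1.42543 >1
  x=-2.998: |R|=1.14466 >1
Stable set (-2.8600, 0).

left endpoint -2.8600.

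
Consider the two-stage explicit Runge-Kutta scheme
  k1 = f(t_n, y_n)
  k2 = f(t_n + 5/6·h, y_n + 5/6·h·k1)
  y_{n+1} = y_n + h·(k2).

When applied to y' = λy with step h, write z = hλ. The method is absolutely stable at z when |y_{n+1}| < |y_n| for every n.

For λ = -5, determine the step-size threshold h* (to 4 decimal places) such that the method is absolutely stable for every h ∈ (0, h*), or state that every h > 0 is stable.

Set f=λy, z=hλ:
  k1=λy_n ⇒ h·k1=z·y_n;  k2=λ(1+5/6z)y_n ⇒ h·k2=z(1+5/6z)y_n
  y_{n+1}/y_n = 1 + z(1+5/6z) = 1 + z + 5/6z²
  R(z) = 1 + z + 5/6z².

Solve |R(x)|<1 on ℝ⁻.
x=-0.44: |R|=0.7213
R=1: x+5/6x²=0 ⇒ x=−6/5=-1.2000; min R=1−1/(4·5/6)=0.7000>−1
Confirm numerically:
  x=-0.972: |R|=0.81532 <1
  x=-0.916: |R|=0.78321 <1
  x=-0.628: |R|=0.70065 <1
  x=-1.519: |R|=1.40380 >1
  x=-1.295: |R|=1.10252 >1
  x=-1.241: |R|=1.04240 >1
Interval (-1.2000, 0).

(-1.2000,0); λ=-5 ⇒ h* = (6/5)/5 = 0.2400.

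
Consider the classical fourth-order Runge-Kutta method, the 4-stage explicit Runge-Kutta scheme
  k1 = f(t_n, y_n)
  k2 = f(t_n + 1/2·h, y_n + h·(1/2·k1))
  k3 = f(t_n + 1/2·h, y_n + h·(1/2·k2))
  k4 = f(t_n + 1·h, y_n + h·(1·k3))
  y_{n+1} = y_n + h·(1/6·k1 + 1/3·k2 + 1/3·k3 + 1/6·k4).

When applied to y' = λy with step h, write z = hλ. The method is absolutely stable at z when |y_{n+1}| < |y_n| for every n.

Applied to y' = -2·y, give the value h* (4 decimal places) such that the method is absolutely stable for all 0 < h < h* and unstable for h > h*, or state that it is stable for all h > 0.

(-2.7853,0); λ=-2 ⇒ h* = 1.3926.

Set f=λy, z=hλ:
  order 4, 4-stage ⇒ R(z)=1+z+z^2/2+z^3/6+z^4/24
  (e.g. R(-1.35)=0.28958, |R|=0.28958)

Solve |R(x)|<1 on ℝ⁻.
x=-1.35: |R|=0.2896
|R(-2.76)|=0.9625 |R(-1.72)|=0.2758 |R(-0.84)|=0.4348
Bisect:
  x_lo=-3.1497 |R|=1.7035  x_hi=-0.2908 |R|=0.7477
  mid=-1.72025 |R|=0.27582 →hi
  mid=-2.43496 |R|=0.58813 →hi
  mid=-2.79232 |R|=1.01064 →lo
  mid=-2.61364 |R|=0.77058 →hi
  mid=-2.70298 |R|=0.88283 →hi
  mid=-2.74765 |R|=0.94471 →hi
  mid=-2.76998 |R|=0.97716 →hi
  mid=-2.78115 |R|=0.99377 →hi
  ...
  [-2.78534,-2.78517] ⇒ x*=-2.7853
Stable set (-2.7853, 0).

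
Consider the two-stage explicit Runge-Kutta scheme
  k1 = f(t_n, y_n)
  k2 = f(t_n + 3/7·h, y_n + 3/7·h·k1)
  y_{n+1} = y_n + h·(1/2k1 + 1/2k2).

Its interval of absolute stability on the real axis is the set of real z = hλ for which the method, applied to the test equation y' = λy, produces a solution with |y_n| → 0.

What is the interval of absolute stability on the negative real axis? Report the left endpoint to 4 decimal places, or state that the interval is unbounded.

z∈(-4.6667,0).

Test eqn y'=λy, z=hλ:
  k1=λy_n ⇒ h·k1=z·y_n;  k2=λ(1+3/7z)y_n ⇒ h·k2=z(1+3/7z)y_n
  y_{n+1}/y_n = 1 + 1/2z + 1/2z(1+3/7z) = 1 + z + 3/14z²
  so R(z) = 1 + z + 3/14z².

Find x<0 with |R(x)|<1.
x=-1.26: |R|=0.0802
R=1: x+3/14x²=0 ⇒ x=−14/3=-4.6667; min R=1−1/(4·3/14)=-0.1667>−1
Confirm numerically:
  x=-3.586: |R|=0.16958 <1
  x=-2.462: |R|=0.16312 <1
  x=-2.186: |R|=0.16202 <1
  x=-5.068: |R|=1.43585 >1
  x=-4.936: |R|=1.28488 >1
  x=-4.914: |R|=1.26044 >1
Interval (-4.6667, 0).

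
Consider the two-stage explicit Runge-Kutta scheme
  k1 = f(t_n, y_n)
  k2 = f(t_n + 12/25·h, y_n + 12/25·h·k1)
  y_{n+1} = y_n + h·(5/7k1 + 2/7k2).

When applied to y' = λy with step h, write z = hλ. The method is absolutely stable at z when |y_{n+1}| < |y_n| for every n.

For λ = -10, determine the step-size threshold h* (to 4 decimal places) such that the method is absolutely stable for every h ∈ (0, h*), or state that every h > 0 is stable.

(-7.2917,0); λ=-10 ⇒ h* = (175/24)/10 = 0.7292.

Test eqn y'=λy, z=hλ:
  k1=λy_n ⇒ h·k1=z·y_n;  k2=λ(1+12/25z)y_n ⇒ h·k2=z(1+12/25z)y_n
  y_{n+1}/y_n = 1 + 5/7z + 2/7z(1+12/25z) = 1 + z + 24/175z²
  R(z) = 1 + z + 24/175z².

Solve |R(x)|<1 on ℝ⁻.
x=-1.63: |R|=0.2656
R=1: x+24/175x²=0 ⇒ x=−175/24=-7.2917; min R=1−1/(4·24/175)=-0.8229>−1
Confirm numerically:
  x=-3.258: |R|=0.80229 <1
  x=-3.252: |R|=0.80165 <1
  x=-2.997: |R|=0.76518 <1
  x=-7.659: |R|=1.38584 >1
  x=-7.468: |R|=1.18060 >1
Stable set (-7.2917, 0).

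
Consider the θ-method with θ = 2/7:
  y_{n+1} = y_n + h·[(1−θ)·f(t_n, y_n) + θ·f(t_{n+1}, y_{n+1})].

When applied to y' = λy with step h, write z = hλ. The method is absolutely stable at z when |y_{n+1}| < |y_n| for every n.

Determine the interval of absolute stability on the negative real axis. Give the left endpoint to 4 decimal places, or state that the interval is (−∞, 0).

Set f=λy, z=hλ:
  y_{n+1} = y_n + z·[5/7·y_n + 2/7·y_{n+1}] ⇒ (1 − 2/7z)y_{n+1} = (1 + 5/7z)y_n
  Hence R(z) = (1 + 5/7z)/(1 − 2/7z).

Need |R(x)|<1, x<0.
x=-0.8: |R|=0.3488
R=−1: 1+5/7x = −1+2/7x ⇒ -3/7x=2 ⇒ x=2/(-3/7)=-4.6667
Confirm numerically:
  x=-3.657: |R|=0.78839 <1
  x=-3.238: |R|=0.68195 <1
  x=-2.860: |R|=0.57390 <1
  x=-2.760: |R|=0.54313 <1
  x=-5.072: |R|=1.07093 >1
  x=-5.070: |R|=1.07060 >1
Stable set (-4.6667, 0).

(-4.6667, 0).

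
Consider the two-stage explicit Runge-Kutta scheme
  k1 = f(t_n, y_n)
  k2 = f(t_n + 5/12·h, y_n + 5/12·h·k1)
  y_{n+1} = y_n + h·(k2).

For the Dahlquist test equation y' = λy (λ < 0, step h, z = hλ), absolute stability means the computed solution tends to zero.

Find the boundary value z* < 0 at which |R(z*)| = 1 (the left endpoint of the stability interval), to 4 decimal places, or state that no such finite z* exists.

left endpoint -2.4000.

Test eqn y'=λy, z=hλ:
  k1=λy_n ⇒ h·k1=z·y_n;  k2=λ(1+5/12z)y_n ⇒ h·k2=z(1+5/12z)y_n
  y_{n+1}/y_n = 1 + z(1+5/12z) = 1 + z + 5/12z²
  Hence R(z) = 1 + z + 5/12z².

Solve |R(x)|<1 on ℝ⁻.
x=-1.72: |R|=0.5127
R=1: x+5/12x²=0 ⇒ x=−12/5=-2.4000; min R=1−1/(4·5/12)=0.4000>−1
Confirm numerically:
  x=-2.350: |R|=0.95104 <1
  x=-1.870: |R|=0.58704 <1
  x=-1.405: |R|=0.41751 <1
  x=-2.644: |R|=1.26881 >1
  x=-2.424: |R|=1.02424 >1
So |R|<1 on (-2.4000, 0).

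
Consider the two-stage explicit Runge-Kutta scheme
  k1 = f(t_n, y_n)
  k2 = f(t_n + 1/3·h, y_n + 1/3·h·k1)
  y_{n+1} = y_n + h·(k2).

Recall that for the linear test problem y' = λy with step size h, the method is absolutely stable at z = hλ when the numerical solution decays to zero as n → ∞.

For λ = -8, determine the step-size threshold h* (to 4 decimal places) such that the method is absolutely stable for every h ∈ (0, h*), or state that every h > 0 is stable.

(-3.0000,0); λ=-8 ⇒ h* = (3)/8 = 0.3750.

Test eqn y'=λy, z=hλ:
  k1=λy_n ⇒ h·k1=z·y_n;  k2=λ(1+1/3z)y_n ⇒ h·k2=z(1+1/3z)y_n
  y_{n+1}/y_n = 1 + z(1+1/3z) = 1 + z + 1/3z²
  R(z) = 1 + z + 1/3z².

Solve |R(x)|<1 on ℝ⁻.
x=-0.86: |R|=0.3865
R=1: x+1/3x²=0 ⇒ x=−3=-3.0000; min R=1−1/(4·1/3)=0.2500>−1
Confirm numerically:
  x=-2.714: |R|=0.74127 <1
  x=-2.486: |R|=0.57407 <1
  x=-1.915: |R|=0.30741 <1
  x=-3.508: |R|=1.59402 >1
  x=-3.466: |R|=1.53839 >1
  x=-3.219: |R|=1.23499 >1
So |R|<1 on (-3.0000, 0).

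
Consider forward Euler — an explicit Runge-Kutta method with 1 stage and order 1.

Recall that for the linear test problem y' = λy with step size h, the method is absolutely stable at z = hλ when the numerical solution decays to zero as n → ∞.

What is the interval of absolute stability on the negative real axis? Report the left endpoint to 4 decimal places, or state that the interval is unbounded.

On y'=λy, z=hλ:
  order 1, 1-stage ⇒ R(z)=1+z
  (e.g. R(-1.27)=-0.27000, |R|=0.27000)

Need |R(x)|<1, x<0.
x=-1.27: |R|=0.2700
|R(-1.9)|=0.9000 |R(-1.59)|=0.5900 |R(-1.55)|=0.5500
Bisect:
  x_lo=-2.8578 |R|=1.8578  x_hi=-0.3081 |R|=0.6919
  mid=-1.58296 |R|=0.58296 →hi
  mid=-2.22037 |R|=1.22037 →lo
  mid=-1.90166 |R|=0.90166 →hi
  mid=-2.06101 |R|=1.06101 →lo
  mid=-1.98134 |R|=0.98134 →hi
  mid=-2.02118 |R|=1.02118 →lo
  mid=-2.00126 |R|=1.00126 →lo
  mid=-1.99130 |R|=0.99130 →hi
  ...
  [-2.00001,-1.99986] ⇒ x*=-2.0000
So |R|<1 on (-2.0000, 0).

(-2.0000, 0).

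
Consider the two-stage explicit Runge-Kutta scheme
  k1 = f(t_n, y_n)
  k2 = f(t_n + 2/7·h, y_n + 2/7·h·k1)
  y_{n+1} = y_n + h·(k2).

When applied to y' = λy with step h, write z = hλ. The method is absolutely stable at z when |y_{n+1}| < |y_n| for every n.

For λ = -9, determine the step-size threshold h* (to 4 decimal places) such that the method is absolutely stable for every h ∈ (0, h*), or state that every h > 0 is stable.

(-3.5000,0); λ=-9 ⇒ h* = (7/2)/9 = 0.3889.

With y'=λy (z=hλ):
  k1=λy_n ⇒ h·k1=z·y_n;  k2=λ(1+2/7z)y_n ⇒ h·k2=z(1+2/7z)y_n
  y_{n+1}/y_n = 1 + z(1+2/7z) = 1 + z + 2/7z²
  ⇒ R(z) = 1 + z + 2/7z².

Need |R(x)|<1, x<0.
x=-0.8: |R|=0.3829
R=1: x+2/7x²=0 ⇒ x=−7/2=-3.5000; min R=1−1/(4·2/7)=0.1250>−1
Confirm numerically:
  x=-2.429: |R|=0.25673 <1
  x=-2.387: |R|=0.24093 <1
  x=-2.087: |R|=0.15745 <1
  x=-1.924: |R|=0.13365 <1
  x=-4.000: |R|=1.57143 >1
  x=-3.984: |R|=1.55093 >1
  x=-3.921: |R|=1.47164 >1
Interval (-3.5000, 0).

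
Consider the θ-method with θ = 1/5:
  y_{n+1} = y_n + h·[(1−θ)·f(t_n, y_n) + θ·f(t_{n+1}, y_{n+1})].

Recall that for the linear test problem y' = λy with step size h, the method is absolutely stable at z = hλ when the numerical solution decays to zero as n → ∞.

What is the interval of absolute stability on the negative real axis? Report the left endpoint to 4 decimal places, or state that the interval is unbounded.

With y'=λy (z=hλ):
  y_{n+1} = y_n + z·[4/5·y_n + 1/5·y_{n+1}] ⇒ (1 − 1/5z)y_{n+1} = (1 + 4/5z)y_n
  so R(z) = (1 + 4/5z)/(1 − 1/5z).

Need |R(x)|<1, x<0.
x=-0.73: |R|=0.3630
R=−1: 1+4/5x = −1+1/5x ⇒ -3/5x=2 ⇒ x=2/(-3/5)=-3.3333
Confirm numerically:
  x=-3.110: |R|=0.91739 <1
  x=-2.808: |R|=0.79816 <1
  x=-2.093: |R|=0.47540 <1
  x=-3.869: |R|=1.18119 >1
  x=-3.580: |R|=1.08625 >1
  x=-3.451: |R|=1.04177 >1
Interval (-3.3333, 0).

(-3.3333, 0).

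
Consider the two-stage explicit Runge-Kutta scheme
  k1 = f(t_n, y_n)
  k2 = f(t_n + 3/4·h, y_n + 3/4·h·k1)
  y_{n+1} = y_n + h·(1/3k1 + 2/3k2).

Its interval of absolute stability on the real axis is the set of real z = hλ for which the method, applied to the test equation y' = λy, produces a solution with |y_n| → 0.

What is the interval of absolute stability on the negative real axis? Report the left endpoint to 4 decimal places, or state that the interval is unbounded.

z∈(-2.0000,0).

Set f=λy, z=hλ:
  k1=λy_n ⇒ h·k1=z·y_n;  k2=λ(1+3/4z)y_n ⇒ h·k2=z(1+3/4z)y_n
  y_{n+1}/y_n = 1 + 1/3z + 2/3z(1+3/4z) = 1 + z + 1/2z²
  ⇒ R(z) = 1 + z + 1/2z².

Solve |R(x)|<1 on ℝ⁻.
x=-1.03: |R|=0.5005
R=1: x+1/2x²=0 ⇒ x=−2=-2.0000; min R=1−1/(4·1/2)=0.5000>−1
Confirm numerically:
  x=-1.413: |R|=0.58528 <1
  x=-1.204: |R|=0.52081 <1
  x=-1.100: |R|=0.50500 <1
  x=-2.521: |R|=1.65672 >1
  x=-2.495: |R|=1.61751 >1
  x=-2.175: |R|=1.19031 >1
So |R|<1 on (-2.0000, 0).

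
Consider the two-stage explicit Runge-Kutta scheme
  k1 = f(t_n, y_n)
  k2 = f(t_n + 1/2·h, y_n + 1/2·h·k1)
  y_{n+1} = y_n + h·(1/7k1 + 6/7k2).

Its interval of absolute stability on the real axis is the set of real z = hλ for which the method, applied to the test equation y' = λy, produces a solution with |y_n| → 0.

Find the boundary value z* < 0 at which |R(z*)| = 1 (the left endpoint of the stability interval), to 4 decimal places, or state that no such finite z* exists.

left endpoint -2.3333.

With y'=λy (z=hλ):
  k1=λy_n ⇒ h·k1=z·y_n;  k2=λ(1+1/2z)y_n ⇒ h·k2=z(1+1/2z)y_n
  y_{n+1}/y_n = 1 + 1/7z + 6/7z(1+1/2z) = 1 + z + 3/7z²
  ⇒ R(z) = 1 + z + 3/7z².

Solve |R(x)|<1 on ℝ⁻.
x=-0.65: |R|=0.5311
R=1: x+3/7x²=0 ⇒ x=−7/3=-2.3333; min R=1−1/(4·3/7)=0.4167>−1
Confirm numerically:
  x=-2.298: |R|=0.96520 <1
  x=-2.080: |R|=0.77417 <1
  x=-1.948: |R|=0.67830 <1
  x=-1.886: |R|=0.63843 <1
  x=-2.897: |R|=1.69983 >1
  x=-2.863: |R|=1.64990 >1
  x=-2.557: |R|=1.24511 >1
So |R|<1 on (-2.3333, 0).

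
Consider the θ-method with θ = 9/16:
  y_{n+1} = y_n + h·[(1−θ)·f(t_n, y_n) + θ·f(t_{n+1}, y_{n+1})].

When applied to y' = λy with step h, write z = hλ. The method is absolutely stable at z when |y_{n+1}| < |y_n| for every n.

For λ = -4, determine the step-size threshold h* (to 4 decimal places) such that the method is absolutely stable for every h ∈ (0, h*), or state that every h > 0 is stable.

With y'=λy (z=hλ):
  y_{n+1} = y_n + z·[7/16·y_n + 9/16·y_{n+1}] ⇒ (1 − 9/16z)y_{n+1} = (1 + 7/16z)y_n
  R(z) = (1 + 7/16z)/(1 − 9/16z).

Boundary: |R(x)|=1, x<0.
x=-1.44: |R|=0.2044
x=-2: |R|=0.0588
x=-10: |R|=0.5094
x=-100: |R|=0.7467
θ=9/16≥1/2 ⇒ |1+7/16x|<|1−9/16x| ∀x<0 ⇒ unbounded interval.

unbounded; (−∞, 0). Any h>0 works for λ=-4.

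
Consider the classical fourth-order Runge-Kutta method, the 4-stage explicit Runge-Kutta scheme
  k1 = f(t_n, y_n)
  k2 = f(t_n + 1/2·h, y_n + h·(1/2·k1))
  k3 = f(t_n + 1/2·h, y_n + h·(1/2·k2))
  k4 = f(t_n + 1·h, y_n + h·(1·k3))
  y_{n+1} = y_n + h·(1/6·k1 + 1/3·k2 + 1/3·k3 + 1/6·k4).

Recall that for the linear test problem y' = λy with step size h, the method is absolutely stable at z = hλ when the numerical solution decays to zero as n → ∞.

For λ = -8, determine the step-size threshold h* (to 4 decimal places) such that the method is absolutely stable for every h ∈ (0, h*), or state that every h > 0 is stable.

(-2.7853,0); λ=-8 ⇒ h* = 0.3482.

With y'=λy (z=hλ):
  order 4, 4-stage ⇒ R(z)=1+z+z^2/2+z^3/6+z^4/24
  (e.g. R(-1.46)=0.27643, |R|=0.27643)

Boundary: |R(x)|=1, x<0.
x=-1.46: |R|=0.2764
|R(-1.77)|=0.2812 |R(-1.49)|=0.2741 |R(-0.63)|=0.5333
Bisect:
  x_lo=-3.3514 |R|=2.2474  x_hi=-0.0670 |R|=0.9352
  mid=-1.70920 |R|=0.27488 →hi
  mid=-2.53032 |R|=0.67888 →hi
  mid=-2.94088 |R|=1.26106 →lo
  mid=-2.73560 |R|=0.92763 →hi
  mid=-2.83824 |R|=1.08281 →lo
  mid=-2.78692 |R|=1.00246 →lo
  mid=-2.76126 |R|=0.96437 →hi
  mid=-2.77409 |R|=0.98324 →hi
  mid=-2.78051 |R|=0.99281 →hi
  mid=-2.78371 |R|=0.99762 →hi
  ...
  [-2.78532,-2.78512] ⇒ x*=-2.7853
Stable set (-2.7853, 0).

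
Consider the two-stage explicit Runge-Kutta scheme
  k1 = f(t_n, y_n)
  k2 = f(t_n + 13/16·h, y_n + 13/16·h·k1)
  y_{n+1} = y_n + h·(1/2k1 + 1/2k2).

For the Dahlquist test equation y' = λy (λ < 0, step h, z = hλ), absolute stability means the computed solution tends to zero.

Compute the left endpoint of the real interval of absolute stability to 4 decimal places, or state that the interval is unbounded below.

With y'=λy (z=hλ):
  k1=λy_n ⇒ h·k1=z·y_n;  k2=λ(1+13/16z)y_n ⇒ h·k2=z(1+13/16z)y_n
  y_{n+1}/y_n = 1 + 1/2z + 1/2z(1+13/16z) = 1 + z + 13/32z²
  so R(z) = 1 + z + 13/32z².

Need |R(x)|<1, x<0.
x=-0.82: |R|=0.4532
R=1: x+13/32x²=0 ⇒ x=−32/13=-2.4615; min R=1−1/(4·13/32)=0.3846>−1
Confirm numerically:
  x=-2.330: |R|=0.87549 <1
  x=-2.101: |R|=0.69227 <1
  x=-1.969: |R|=0.60602 <1
  x=-3.058: |R|=1.74099 >1
  x=-3.001: |R|=1.65769 >1
  x=-2.785: |R|=1.36597 >1
Interval (-2.4615, 0).

z* = -2.4615.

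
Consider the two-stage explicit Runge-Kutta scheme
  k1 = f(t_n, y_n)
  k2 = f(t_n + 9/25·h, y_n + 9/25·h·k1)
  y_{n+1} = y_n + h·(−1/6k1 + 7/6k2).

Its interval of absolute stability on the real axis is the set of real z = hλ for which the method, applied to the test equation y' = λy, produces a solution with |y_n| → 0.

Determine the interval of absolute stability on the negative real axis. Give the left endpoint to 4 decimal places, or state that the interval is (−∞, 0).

z∈(-2.3810,0).

On y'=λy, z=hλ:
  k1=λy_n ⇒ h·k1=z·y_n;  k2=λ(1+9/25z)y_n ⇒ h·k2=z(1+9/25z)y_n
  y_{n+1}/y_n = 1 − 1/6z + 7/6z(1+9/25z) = 1 + z + 21/50z²
  R(z) = 1 + z + 21/50z².

Find x<0 with |R(x)|<1.
x=-0.63: |R|=0.5367
R=1: x+21/50x²=0 ⇒ x=−50/21=-2.3810; min R=1−1/(4·21/50)=0.4048>−1
Confirm numerically:
  x=-2.246: |R|=0.87270 <1
  x=-2.098: |R|=0.75067 <1
  x=-1.590: |R|=0.47180 <1
  x=-1.129: |R|=0.40635 <1
  x=-2.633: |R|=1.27873 >1
  x=-2.493: |R|=1.11732 >1
  x=-2.484: |R|=1.10751 >1
So |R|<1 on (-2.3810, 0).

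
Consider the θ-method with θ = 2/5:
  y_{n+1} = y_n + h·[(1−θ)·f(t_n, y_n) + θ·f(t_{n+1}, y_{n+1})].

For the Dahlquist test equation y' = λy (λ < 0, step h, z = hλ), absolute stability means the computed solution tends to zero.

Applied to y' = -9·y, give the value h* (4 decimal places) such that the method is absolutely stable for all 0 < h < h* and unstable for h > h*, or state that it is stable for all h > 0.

Test eqn y'=λy, z=hλ:
  y_{n+1} = y_n + z·[3/5·y_n + 2/5·y_{n+1}] ⇒ (1 − 2/5z)y_{n+1} = (1 + 3/5z)y_n
  Hence R(z) = (1 + 3/5z)/(1 − 2/5z).

Need |R(x)|<1, x<0.
x=-1.64: |R|=0.0097
R=−1: 1+3/5x = −1+2/5x ⇒ -1/5x=2 ⇒ x=2/(-1/5)=-10.0000
Confirm numerically:
  x=-8.336: |R|=0.92322 <1
  x=-6.221: |R|=0.78334 <1
  x=-4.684: |R|=0.63001 <1
  x=-4.105: |R|=0.55375 <1
  x=-10.585: |R|=1.02235 >1
  x=-10.418: |R|=1.01618 >1
  x=-10.212: |R|=1.00834 >1
So |R|<1 on (-10.0000, 0).

(-10.0000,0); λ=-9 ⇒ h* = (10)/9 = 1.1111.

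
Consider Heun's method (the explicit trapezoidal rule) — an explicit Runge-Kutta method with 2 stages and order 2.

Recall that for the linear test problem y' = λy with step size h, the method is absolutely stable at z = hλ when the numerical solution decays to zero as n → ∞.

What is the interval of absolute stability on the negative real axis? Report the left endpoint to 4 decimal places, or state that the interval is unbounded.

With y'=λy (z=hλ):
  order 2, 2-stage ⇒ R(z)=1+z+z^2/2
  (e.g. R(-1.26)=0.53380, |R|=0.53380)

Solve |R(x)|<1 on ℝ⁻.
x=-1.26: |R|=0.5338
|R(-1.79)|=0.8121 |R(-0.81)|=0.5181 |R(-0.62)|=0.5722
Bisect:
  x_lo=-2.5327 |R|=1.6746  x_hi=-0.3165 |R|=0.7336
  mid=-1.42459 |R|=0.59014 →hi
  mid=-1.97865 |R|=0.97887 →hi
  mid=-2.25567 |R|=1.28836 →lo
  mid=-2.11716 |R|=1.12402 →lo
  mid=-2.04790 |R|=1.04905 →lo
  mid=-2.01327 |R|=1.01336 →lo
  mid=-1.99596 |R|=0.99597 →hi
  ...
  [-2.00002,-1.99988] ⇒ x*=-2.0000
So |R|<1 on (-2.0000, 0).

(-2.0000, 0).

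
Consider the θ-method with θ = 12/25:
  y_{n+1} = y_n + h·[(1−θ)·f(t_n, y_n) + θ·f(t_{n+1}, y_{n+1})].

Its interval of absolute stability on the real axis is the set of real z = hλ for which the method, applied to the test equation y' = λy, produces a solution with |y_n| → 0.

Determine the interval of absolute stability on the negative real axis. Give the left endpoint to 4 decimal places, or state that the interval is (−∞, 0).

Test eqn y'=λy, z=hλ:
  y_{n+1} = y_n + z·[13/25·y_n + 12/25·y_{n+1}] ⇒ (1 − 12/25z)y_{n+1} = (1 + 13/25z)y_n
  Hence R(z) = (1 + 13/25z)/(1 − 12/25z).

Find x<0 with |R(x)|<1.
x=-1.28: |R|=0.2071
R=−1: 1+13/25x = −1+12/25x ⇒ -1/25x=2 ⇒ x=2/(-1/25)=-50.0000
Confirm numerically:
  x=-42.503: |R|=0.98599 <1
  x=-30.543: |R|=0.95030 <1
  x=-21.137: |R|=0.89642 <1
  x=-50.487: |R|=1.00077 >1
  x=-50.208: |R|=1.00033 >1
Interval (-50.0000, 0).

z∈(-50.0000,0).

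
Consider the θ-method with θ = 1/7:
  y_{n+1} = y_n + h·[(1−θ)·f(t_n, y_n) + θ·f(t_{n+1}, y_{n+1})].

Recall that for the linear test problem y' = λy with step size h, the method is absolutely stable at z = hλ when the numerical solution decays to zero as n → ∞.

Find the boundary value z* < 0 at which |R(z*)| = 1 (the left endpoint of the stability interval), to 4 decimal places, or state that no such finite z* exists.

left endpoint -2.8000.

Set f=λy, z=hλ:
  y_{n+1} = y_n + z·[6/7·y_n + 1/7·y_{n+1}] ⇒ (1 − 1/7z)y_{n+1} = (1 + 6/7z)y_n
  Hence R(z) = (1 + 6/7z)/(1 − 1/7z).

Need |R(x)|<1, x<0.
x=-1.79: |R|=0.4255
R=−1: 1+6/7x = −1+1/7x ⇒ -5/7x=2 ⇒ x=2/(-5/7)=-2.8000
Confirm numerically:
  x=-2.738: |R|=0.96817 <1
  x=-2.522: |R|=0.85402 <1
  x=-2.429: |R|=0.80327 <1
  x=-2.011: |R|=0.56220 <1
  x=-3.325: |R|=1.25424 >1
  x=-3.077: |R|=1.13744 >1
  x=-3.013: |R|=1.10636 >1
Stable set (-2.8000, 0).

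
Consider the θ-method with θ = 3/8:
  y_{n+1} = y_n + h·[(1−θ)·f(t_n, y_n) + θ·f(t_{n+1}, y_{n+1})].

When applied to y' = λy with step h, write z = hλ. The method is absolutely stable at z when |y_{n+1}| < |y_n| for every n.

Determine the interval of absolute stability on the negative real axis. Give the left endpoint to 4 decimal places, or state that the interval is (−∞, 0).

With y'=λy (z=hλ):
  y_{n+1} = y_n + z·[5/8·y_n + 3/8·y_{n+1}] ⇒ (1 − 3/8z)y_{n+1} = (1 + 5/8z)y_n
  so R(z) = (1 + 5/8z)/(1 − 3/8z).

Need |R(x)|<1, x<0.
x=-0.59: |R|=0.5169
R=−1: 1+5/8x = −1+3/8x ⇒ -1/4x=2 ⇒ x=2/(-1/4)=-8.0000
Confirm numerically:
  x=-7.414: |R|=0.96125 <1
  x=-5.483: |R|=0.79410 <1
  x=-4.432: |R|=0.66491 <1
  x=-3.405: |R|=0.49547 <1
  x=-8.593: |R|=1.03511 >1
  x=-8.263: |R|=1.01604 >1
  x=-8.225: |R|=1.01377 >1
Interval (-8.0000, 0).

(-8.0000, 0).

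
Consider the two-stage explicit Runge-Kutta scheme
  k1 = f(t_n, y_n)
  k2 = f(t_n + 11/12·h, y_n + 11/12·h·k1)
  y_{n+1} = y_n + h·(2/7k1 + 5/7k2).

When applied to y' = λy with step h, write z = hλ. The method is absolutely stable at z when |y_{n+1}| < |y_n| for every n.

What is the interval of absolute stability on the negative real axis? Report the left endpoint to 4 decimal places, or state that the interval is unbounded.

z∈(-1.5273,0).

With y'=λy (z=hλ):
  k1=λy_n ⇒ h·k1=z·y_n;  k2=λ(1+11/12z)y_n ⇒ h·k2=z(1+11/12z)y_n
  y_{n+1}/y_n = 1 + 2/7z + 5/7z(1+11/12z) = 1 + z + 55/84z²
  R(z) = 1 + z + 55/84z².

Find x<0 with |R(x)|<1.
x=-0.7: |R|=0.6208
R=1: x+55/84x²=0 ⇒ x=−84/55=-1.5273; min R=1−1/(4·55/84)=0.6182>−1
Confirm numerically:
  x=-1.384: |R|=0.87017 <1
  x=-1.258: |R|=0.77820 <1
  x=-1.225: |R|=0.75755 <1
  x=-0.990: |R|=0.65173 <1
  x=-2.091: |R|=1.77180 >1
  x=-2.017: |R|=1.64676 >1
  x=-1.889: |R|=1.44740 >1
Stable set (-1.5273, 0).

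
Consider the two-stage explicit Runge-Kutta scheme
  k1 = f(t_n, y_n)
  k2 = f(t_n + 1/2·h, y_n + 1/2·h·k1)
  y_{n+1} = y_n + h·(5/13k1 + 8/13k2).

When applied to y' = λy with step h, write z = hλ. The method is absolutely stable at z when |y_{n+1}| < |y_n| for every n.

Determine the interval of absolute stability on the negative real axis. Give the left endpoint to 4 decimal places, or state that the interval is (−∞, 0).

On y'=λy, z=hλ:
  k1=λy_n ⇒ h·k1=z·y_n;  k2=λ(1+1/2z)y_n ⇒ h·k2=z(1+1/2z)y_n
  y_{n+1}/y_n = 1 + 5/13z + 8/13z(1+1/2z) = 1 + z + 4/13z²
  ⇒ R(z) = 1 + z + 4/13z².

Need |R(x)|<1, x<0.
x=-1.45: |R|=0.1969
R=1: x+4/13x²=0 ⇒ x=−13/4=-3.2500; min R=1−1/(4·4/13)=0.1875>−1
Confirm numerically:
  x=-3.063: |R|=0.82376 <1
  x=-2.967: |R|=0.74164 <1
  x=-2.884: |R|=0.67522 <1
  x=-3.571: |R|=1.35270 >1
  x=-3.373: |R|=1.12766 >1
  x=-3.337: |R|=1.08933 >1
Interval (-3.2500, 0).

(-3.2500, 0).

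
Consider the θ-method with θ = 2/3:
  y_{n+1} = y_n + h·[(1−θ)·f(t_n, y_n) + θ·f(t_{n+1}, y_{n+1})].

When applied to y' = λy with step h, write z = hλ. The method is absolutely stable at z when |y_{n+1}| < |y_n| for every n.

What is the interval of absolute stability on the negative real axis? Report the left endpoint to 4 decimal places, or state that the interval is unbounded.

With y'=λy (z=hλ):
  y_{n+1} = y_n + z·[1/3·y_n + 2/3·y_{n+1}] ⇒ (1 − 2/3z)y_{n+1} = (1 + 1/3z)y_n
  ⇒ R(z) = (1 + 1/3z)/(1 − 2/3z).

Find x<0 with |R(x)|<1.
x=-0.35: |R|=0.7162
x=-2: |R|=0.1429
x=-10: |R|=0.3043
x=-100: |R|=0.4778
θ=2/3≥1/2 ⇒ |1+1/3x|<|1−2/3x| ∀x<0 ⇒ interval (−∞,0).

unbounded; (−∞, 0).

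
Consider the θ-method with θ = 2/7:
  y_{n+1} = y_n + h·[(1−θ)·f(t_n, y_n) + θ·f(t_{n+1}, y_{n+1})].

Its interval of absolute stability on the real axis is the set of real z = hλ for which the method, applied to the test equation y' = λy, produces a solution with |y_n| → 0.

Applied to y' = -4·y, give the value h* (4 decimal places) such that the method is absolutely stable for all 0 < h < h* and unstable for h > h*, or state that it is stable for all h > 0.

(-4.6667,0); λ=-4 ⇒ h* = (14/3)/4 = 1.1667.

On y'=λy, z=hλ:
  y_{n+1} = y_n + z·[5/7·y_n + 2/7·y_{n+1}] ⇒ (1 − 2/7z)y_{n+1} = (1 + 5/7z)y_n
  R(z) = (1 + 5/7z)/(1 − 2/7z).

Need |R(x)|<1, x<0.
x=-1.78: |R|=0.1799
R=−1: 1+5/7x = −1+2/7x ⇒ -3/7x=2 ⇒ x=2/(-3/7)=-4.6667
Confirm numerically:
  x=-4.553: |R|=0.97883 <1
  x=-4.456: |R|=0.96028 <1
  x=-4.418: |R|=0.95289 <1
  x=-2.433: |R|=0.43528 <1
  x=-4.962: |R|=1.05235 >1
  x=-4.844: |R|=1.03188 >1
Interval (-4.6667, 0).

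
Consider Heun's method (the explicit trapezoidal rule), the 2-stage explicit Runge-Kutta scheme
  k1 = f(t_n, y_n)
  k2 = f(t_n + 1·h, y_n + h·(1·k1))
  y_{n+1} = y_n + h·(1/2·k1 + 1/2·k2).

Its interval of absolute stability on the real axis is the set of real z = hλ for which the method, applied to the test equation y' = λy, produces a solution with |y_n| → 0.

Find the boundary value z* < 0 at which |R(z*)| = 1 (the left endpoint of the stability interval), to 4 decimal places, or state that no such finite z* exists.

On y'=λy, z=hλ:
  order 2, 2-stage ⇒ R(z)=1+z+z^2/2
  (e.g. R(-0.76)=0.52880, |R|=0.52880)

Boundary: |R(x)|=1, x<0.
x=-0.76: |R|=0.5288
|R(-1.62)|=0.6922 |R(-1.53)|=0.6404 |R(-0.59)|=0.5840
Bisect:
  x_lo=-2.4558 |R|=1.5596  x_hi=-0.2256 |R|=0.7998
  mid=-1.34071 |R|=0.55804 →hi
  mid=-1.89825 |R|=0.90342 →hi
  mid=-2.17701 |R|=1.19268 →lo
  mid=-2.03763 |R|=1.03834 →lo
  mid=-1.96794 |R|=0.96845 →hi
  mid=-2.00278 |R|=1.00279 →lo
  mid=-1.98536 |R|=0.98547 →hi
  mid=-1.99407 |R|=0.99409 →hi
  ...
  [-2.00006,-1.99993] ⇒ x*=-2.0000
Stable set (-2.0000, 0).

left endpoint -2.0000.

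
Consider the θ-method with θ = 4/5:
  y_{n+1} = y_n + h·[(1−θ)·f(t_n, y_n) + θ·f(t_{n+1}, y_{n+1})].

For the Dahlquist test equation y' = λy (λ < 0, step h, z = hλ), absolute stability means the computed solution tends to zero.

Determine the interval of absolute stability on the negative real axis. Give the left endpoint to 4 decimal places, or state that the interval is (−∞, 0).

On y'=λy, z=hλ:
  y_{n+1} = y_n + z·[1/5·y_n + 4/5·y_{n+1}] ⇒ (1 − 4/5z)y_{n+1} = (1 + 1/5z)y_n
  ⇒ R(z) = (1 + 1/5z)/(1 − 4/5z).

Boundary: |R(x)|=1, x<0.
x=-0.47: |R|=0.6584
x=-2: |R|=0.2308
x=-10: |R|=0.1111
x=-100: |R|=0.2346
θ=4/5≥1/2 ⇒ |1+1/5x|<|1−4/5x| ∀x<0 ⇒ interval (−∞,0).

interval (−∞, 0).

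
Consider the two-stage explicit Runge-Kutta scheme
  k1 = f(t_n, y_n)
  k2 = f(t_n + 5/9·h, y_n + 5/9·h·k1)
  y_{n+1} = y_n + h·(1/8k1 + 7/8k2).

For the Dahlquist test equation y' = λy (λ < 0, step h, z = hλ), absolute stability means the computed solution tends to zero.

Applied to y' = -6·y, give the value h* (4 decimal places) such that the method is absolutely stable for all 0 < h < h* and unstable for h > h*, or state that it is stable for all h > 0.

On y'=λy, z=hλ:
  k1=λy_n ⇒ h·k1=z·y_n;  k2=λ(1+5/9z)y_n ⇒ h·k2=z(1+5/9z)y_n
  y_{n+1}/y_n = 1 + 1/8z + 7/8z(1+5/9z) = 1 + z + 35/72z²
  ⇒ R(z) = 1 + z + 35/72z².

Solve |R(x)|<1 on ℝ⁻.
x=-0.85: |R|=0.5012
R=1: x+35/72x²=0 ⇒ x=−72/35=-2.0571; min R=1−1/(4·35/72)=0.4857>−1
Confirm numerically:
  x=-1.887: |R|=0.84393 <1
  x=-1.725: |R|=0.72148 <1
  x=-1.585: |R|=0.63622 <1
  x=-2.643: |R|=1.75270 >1
  x=-2.582: |R|=1.65877 >1
  x=-2.467: |R|=1.49152 >1
So |R|<1 on (-2.0571, 0).

(-2.0571,0); λ=-6 ⇒ h* = (72/35)/6 = 0.3429.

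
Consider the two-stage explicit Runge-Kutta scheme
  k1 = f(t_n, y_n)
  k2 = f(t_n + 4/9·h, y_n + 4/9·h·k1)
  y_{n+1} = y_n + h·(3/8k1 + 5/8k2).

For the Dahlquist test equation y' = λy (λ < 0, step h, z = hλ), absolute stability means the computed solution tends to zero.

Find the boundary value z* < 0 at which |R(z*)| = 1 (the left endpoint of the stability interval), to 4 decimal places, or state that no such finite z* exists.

z* = -3.6000.

On y'=λy, z=hλ:
  k1=λy_n ⇒ h·k1=z·y_n;  k2=λ(1+4/9z)y_n ⇒ h·k2=z(1+4/9z)y_n
  y_{n+1}/y_n = 1 + 3/8z + 5/8z(1+4/9z) = 1 + z + 5/18z²
  so R(z) = 1 + z + 5/18z².

Need |R(x)|<1, x<0.
x=-1.79: |R|=0.1000
R=1: x+5/18x²=0 ⇒ x=−18/5=-3.6000; min R=1−1/(4·5/18)=0.1000>−1
Confirm numerically:
  x=-2.965: |R|=0.47701 <1
  x=-2.211: |R|=0.14692 <1
  x=-2.078: |R|=0.12147 <1
  x=-1.792: |R|=0.10002 <1
  x=-3.860: |R|=1.27878 >1
  x=-3.800: |R|=1.21111 >1
  x=-3.798: |R|=1.20889 >1
So |R|<1 on (-3.6000, 0).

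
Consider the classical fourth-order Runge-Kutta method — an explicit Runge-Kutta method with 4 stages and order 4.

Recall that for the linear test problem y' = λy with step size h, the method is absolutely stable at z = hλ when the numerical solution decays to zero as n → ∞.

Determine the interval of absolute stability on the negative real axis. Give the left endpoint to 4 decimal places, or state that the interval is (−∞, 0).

z∈(-2.7853,0).

Set f=λy, z=hλ:
  order 4, 4-stage ⇒ R(z)=1+z+z^2/2+z^3/6+z^4/24
  (e.g. R(-1.09)=0.34703, |R|=0.34703)

Solve |R(x)|<1 on ℝ⁻.
x=-1.09: |R|=0.3470
|R(-3.07)|=1.5212 |R(-2.92)|=1.2228 |R(-0.7)|=0.4978
Bisect:
  x_lo=-3.4419 |R|=2.5333  x_hi=-0.0878 |R|=0.9160
  mid=-1.76485 |R|=0.28056 →hi
  mid=-2.60339 |R|=0.75864 →hi
  mid=-3.02266 |R|=1.42096 →lo
  mid=-2.81302 |R|=1.04262 →lo
  mid=-2.70820 |R|=0.88986 →hi
  mid=-2.76061 |R|=0.96342 →hi
  mid=-2.78682 |R|=1.00230 →lo
  mid=-2.77372 |R|=0.98268 →hi
  ...
  [-2.78538,-2.78518] ⇒ x*=-2.7853
So |R|<1 on (-2.7853, 0).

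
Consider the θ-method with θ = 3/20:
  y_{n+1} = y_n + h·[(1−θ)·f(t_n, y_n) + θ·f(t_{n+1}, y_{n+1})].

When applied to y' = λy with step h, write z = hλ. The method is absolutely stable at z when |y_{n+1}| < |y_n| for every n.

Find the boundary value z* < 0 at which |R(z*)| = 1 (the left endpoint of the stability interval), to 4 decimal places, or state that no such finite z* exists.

With y'=λy (z=hλ):
  y_{n+1} = y_n + z·[17/20·y_n + 3/20·y_{n+1}] ⇒ (1 − 3/20z)y_{n+1} = (1 + 17/20z)y_n
  R(z) = (1 + 17/20z)/(1 − 3/20z).

Find x<0 with |R(x)|<1.
x=-1.05: |R|=0.0929
R=−1: 1+17/20x = −1+3/20x ⇒ -7/10x=2 ⇒ x=2/(-7/10)=-2.8571
Confirm numerically:
  x=-2.630: |R|=0.88598 <1
  x=-1.352: |R|=0.12404 <1
  x=-1.327: |R|=0.10671 <1
  x=-3.256: |R|=1.18758 >1
  x=-3.228: |R|=1.17491 >1
  x=-2.971: |R|=1.05513 >1
Interval (-2.8571, 0).

z* = -2.8571.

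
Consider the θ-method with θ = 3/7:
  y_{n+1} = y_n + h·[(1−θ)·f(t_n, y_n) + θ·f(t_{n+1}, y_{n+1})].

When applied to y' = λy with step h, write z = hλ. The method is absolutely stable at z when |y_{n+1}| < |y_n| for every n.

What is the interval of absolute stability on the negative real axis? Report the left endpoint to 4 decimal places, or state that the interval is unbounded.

(-14.0000, 0).

On y'=λy, z=hλ:
  y_{n+1} = y_n + z·[4/7·y_n + 3/7·y_{n+1}] ⇒ (1 − 3/7z)y_{n+1} = (1 + 4/7z)y_n
  so R(z) = (1 + 4/7z)/(1 − 3/7z).

Need |R(x)|<1, x<0.
x=-1.29: |R|=0.1693
R=−1: 1+4/7x = −1+3/7x ⇒ -1/7x=2 ⇒ x=2/(-1/7)=-14.0000
Confirm numerically:
  x=-13.038: |R|=0.97914 <1
  x=-10.582: |R|=0.91178 <1
  x=-8.421: |R|=0.82708 <1
  x=-14.564: |R|=1.01113 >1
  x=-14.250: |R|=1.00503 >1
  x=-14.049: |R|=1.00100 >1
Stable set (-14.0000, 0).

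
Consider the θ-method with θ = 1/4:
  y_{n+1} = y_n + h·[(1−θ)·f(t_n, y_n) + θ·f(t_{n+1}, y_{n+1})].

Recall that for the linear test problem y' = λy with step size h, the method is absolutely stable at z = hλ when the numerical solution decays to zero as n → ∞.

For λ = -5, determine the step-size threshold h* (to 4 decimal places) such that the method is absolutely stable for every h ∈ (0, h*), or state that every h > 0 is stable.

On y'=λy, z=hλ:
  y_{n+1} = y_n + z·[3/4·y_n + 1/4·y_{n+1}] ⇒ (1 − 1/4z)y_{n+1} = (1 + 3/4z)y_n
  ⇒ R(z) = (1 + 3/4z)/(1 − 1/4z).

Find x<0 with |R(x)|<1.
x=-1.34: |R|=0.0037
R=−1: 1+3/4x = −1+1/4x ⇒ -1/2x=2 ⇒ x=2/(-1/2)=-4.0000
Confirm numerically:
  x=-3.545: |R|=0.87939 <1
  x=-3.281: |R|=0.80250 <1
  x=-2.622: |R|=0.58381 <1
  x=-1.936: |R|=0.30458 <1
  x=-4.553: |R|=1.12931 >1
  x=-4.401: |R|=1.09546 >1
So |R|<1 on (-4.0000, 0).

(-4.0000,0); λ=-5 ⇒ h* = (4)/5 = 0.8000.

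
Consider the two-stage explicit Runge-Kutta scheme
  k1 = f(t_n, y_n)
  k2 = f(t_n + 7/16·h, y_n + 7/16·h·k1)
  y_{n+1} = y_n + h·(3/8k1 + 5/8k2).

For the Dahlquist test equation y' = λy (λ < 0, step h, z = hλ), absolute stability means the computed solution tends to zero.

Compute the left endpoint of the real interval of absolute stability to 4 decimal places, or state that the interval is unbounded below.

With y'=λy (z=hλ):
  k1=λy_n ⇒ h·k1=z·y_n;  k2=λ(1+7/16z)y_n ⇒ h·k2=z(1+7/16z)y_n
  y_{n+1}/y_n = 1 + 3/8z + 5/8z(1+7/16z) = 1 + z + 35/128z²
  ⇒ R(z) = 1 + z + 35/128z².

Need |R(x)|<1, x<0.
x=-1.77: |R|=0.0867
R=1: x+35/128x²=0 ⇒ x=−128/35=-3.6571; min R=1−1/(4·35/128)=0.0857>−1
Confirm numerically:
  x=-3.576: |R|=0.92066 <1
  x=-2.897: |R|=0.39785 <1
  x=-2.046: |R|=0.09864 <1
  x=-4.252: |R|=1.69161 >1
  x=-4.082: |R|=1.47421 >1
  x=-3.848: |R|=1.20082 >1
So |R|<1 on (-3.6571, 0).

left endpoint -3.6571.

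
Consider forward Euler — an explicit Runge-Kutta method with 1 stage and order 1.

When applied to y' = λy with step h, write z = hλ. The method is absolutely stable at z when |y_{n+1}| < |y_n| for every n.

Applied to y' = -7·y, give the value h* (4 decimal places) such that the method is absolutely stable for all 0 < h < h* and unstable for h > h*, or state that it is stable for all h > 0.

Set f=λy, z=hλ:
  order 1, 1-stage ⇒ R(z)=1+z
  (e.g. R(-1.26)=-0.26000, |R|=0.26000)

Need |R(x)|<1, x<0.
x=-1.26: |R|=0.2600
|R(-2)|=1.0000 |R(-0.95)|=0.0500 |R(-0.73)|=0.2700
Bisect:
  x_lo=-2.8584 |R|=1.8584  x_hi=-0.2849 |R|=0.7151
  mid=-1.57164 |R|=0.57164 →hi
  mid=-2.21503 |R|=1.21503 →lo
  mid=-1.89333 |R|=0.89333 →hi
  mid=-2.05418 |R|=1.05418 →lo
  mid=-1.97375 |R|=0.97375 →hi
  mid=-2.01397 |R|=1.01397 →lo
  mid=-1.99386 |R|=0.99386 →hi
  mid=-2.00391 |R|=1.00391 →lo
  mid=-1.99889 |R|=0.99889 →hi
  ...
  [-2.00014,-1.99999] ⇒ x*=-2.0000
So |R|<1 on (-2.0000, 0).

(-2.0000,0); λ=-7 ⇒ h* = 0.2857.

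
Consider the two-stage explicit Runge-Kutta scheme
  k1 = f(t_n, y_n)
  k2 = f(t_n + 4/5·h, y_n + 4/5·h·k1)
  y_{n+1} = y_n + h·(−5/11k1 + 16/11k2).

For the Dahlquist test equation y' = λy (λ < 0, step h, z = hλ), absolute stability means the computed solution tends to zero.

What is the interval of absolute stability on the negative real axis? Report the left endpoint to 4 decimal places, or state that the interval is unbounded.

Set f=λy, z=hλ:
  k1=λy_n ⇒ h·k1=z·y_n;  k2=λ(1+4/5z)y_n ⇒ h·k2=z(1+4/5z)y_n
  y_{n+1}/y_n = 1 − 5/11z + 16/11z(1+4/5z) = 1 + z + 64/55z²
  R(z) = 1 + z + 64/55z².

Boundary: |R(x)|=1, x<0.
x=-0.47: |R|=0.7870
R=1: x+64/55x²=0 ⇒ x=−55/64=-0.8594; min R=1−1/(4·64/55)=0.7852>−1
Confirm numerically:
  x=-0.762: |R|=0.91366 <1
  x=-0.744: |R|=0.90011 <1
  x=-0.639: |R|=0.83614 <1
  x=-0.587: |R|=0.81395 <1
  x=-1.420: |R|=1.92636 >1
  x=-1.365: |R|=1.80312 >1
  x=-1.009: |R|=1.17568 >1
Stable set (-0.8594, 0).

(-0.8594, 0).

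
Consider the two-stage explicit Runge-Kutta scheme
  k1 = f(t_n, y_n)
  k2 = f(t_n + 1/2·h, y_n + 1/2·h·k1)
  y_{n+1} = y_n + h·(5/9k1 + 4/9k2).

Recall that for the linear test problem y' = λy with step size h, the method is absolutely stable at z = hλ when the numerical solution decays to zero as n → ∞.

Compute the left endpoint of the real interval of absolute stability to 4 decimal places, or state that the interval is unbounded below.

left endpoint -4.5000.

With y'=λy (z=hλ):
  k1=λy_n ⇒ h·k1=z·y_n;  k2=λ(1+1/2z)y_n ⇒ h·k2=z(1+1/2z)y_n
  y_{n+1}/y_n = 1 + 5/9z + 4/9z(1+1/2z) = 1 + z + 2/9z²
  so R(z) = 1 + z + 2/9z².

Solve |R(x)|<1 on ℝ⁻.
x=-1.71: |R|=0.0602
R=1: x+2/9x²=0 ⇒ x=−9/2=-4.5000; min R=1−1/(4·2/9)=-0.1250>−1
Confirm numerically:
  x=-4.115: |R|=0.64794 <1
  x=-3.094: |R|=0.03330 <1
  x=-2.596: |R|=0.09840 <1
  x=-4.874: |R|=1.40508 >1
  x=-4.676: |R|=1.18288 >1
So |R|<1 on (-4.5000, 0).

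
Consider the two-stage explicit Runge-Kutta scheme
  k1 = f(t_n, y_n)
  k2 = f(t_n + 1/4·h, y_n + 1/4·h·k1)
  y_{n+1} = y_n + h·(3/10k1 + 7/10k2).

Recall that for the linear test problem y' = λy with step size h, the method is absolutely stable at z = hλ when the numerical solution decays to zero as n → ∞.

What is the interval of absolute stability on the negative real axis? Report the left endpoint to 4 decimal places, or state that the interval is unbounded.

With y'=λy (z=hλ):
  k1=λy_n ⇒ h·k1=z·y_n;  k2=λ(1+1/4z)y_n ⇒ h·k2=z(1+1/4z)y_n
  y_{n+1}/y_n = 1 + 3/10z + 7/10z(1+1/4z) = 1 + z + 7/40z²
  so R(z) = 1 + z + 7/40z².

Boundary: |R(x)|=1, x<0.
x=-0.56: |R|=0.4949
R=1: x+7/40x²=0 ⇒ x=−40/7=-5.7143; min R=1−1/(4·7/40)=-0.4286>−1
Confirm numerically:
  x=-4.798: |R|=0.23064 <1
  x=-4.535: |R|=0.06409 <1
  x=-3.735: |R|=0.29371 <1
  x=-6.071: |R|=1.37898 >1
  x=-5.908: |R|=1.20028 >1
  x=-5.738: |R|=1.02381 >1
Stable set (-5.7143, 0).

z∈(-5.7143,0).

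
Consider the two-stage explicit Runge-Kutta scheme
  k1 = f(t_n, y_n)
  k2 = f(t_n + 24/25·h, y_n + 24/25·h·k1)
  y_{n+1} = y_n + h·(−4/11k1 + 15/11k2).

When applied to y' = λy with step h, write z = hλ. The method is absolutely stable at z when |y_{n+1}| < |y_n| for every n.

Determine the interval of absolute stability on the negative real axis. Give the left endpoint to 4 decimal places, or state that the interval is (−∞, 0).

z∈(-0.7639,0).

With y'=λy (z=hλ):
  k1=λy_n ⇒ h·k1=z·y_n;  k2=λ(1+24/25z)y_n ⇒ h·k2=z(1+24/25z)y_n
  y_{n+1}/y_n = 1 − 4/11z + 15/11z(1+24/25z) = 1 + z + 72/55z²
  so R(z) = 1 + z + 72/55z².

Need |R(x)|<1, x<0.
x=-1.7: |R|=3.0833
R=1: x+72/55x²=0 ⇒ x=−55/72=-0.7639; min R=1−1/(4·72/55)=0.8090>−1
Confirm numerically:
  x=-0.682: |R|=0.92689 <1
  x=-0.614: |R|=0.87952 <1
  x=-0.480: |R|=0.82161 <1
  x=-0.385: |R|=0.80904 <1
  x=-1.246: |R|=1.78638 >1
  x=-1.167: |R|=1.61584 >1
Interval (-0.7639, 0).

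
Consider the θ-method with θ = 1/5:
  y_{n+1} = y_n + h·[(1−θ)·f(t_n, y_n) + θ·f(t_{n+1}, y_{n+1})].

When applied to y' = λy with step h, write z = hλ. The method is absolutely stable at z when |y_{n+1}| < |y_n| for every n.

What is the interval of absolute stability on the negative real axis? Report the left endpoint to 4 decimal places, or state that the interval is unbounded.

Set f=λy, z=hλ:
  y_{n+1} = y_n + z·[4/5·y_n + 1/5·y_{n+1}] ⇒ (1 − 1/5z)y_{n+1} = (1 + 4/5z)y_n
  ⇒ R(z) = (1 + 4/5z)/(1 − 1/5z).

Find x<0 with |R(x)|<1.
x=-1.7: |R|=0.2687
R=−1: 1+4/5x = −1+1/5x ⇒ -3/5x=2 ⇒ x=2/(-3/5)=-3.3333
Confirm numerically:
  x=-2.292: |R|=0.57159 <1
  x=-1.876: |R|=0.36417 <1
  x=-1.595: |R|=0.20925 <1
  x=-3.671: |R|=1.11683 >1
  x=-3.634: |R|=1.10447 >1
  x=-3.559: |R|=1.07910 >1
So |R|<1 on (-3.3333, 0).

z∈(-3.3333,0).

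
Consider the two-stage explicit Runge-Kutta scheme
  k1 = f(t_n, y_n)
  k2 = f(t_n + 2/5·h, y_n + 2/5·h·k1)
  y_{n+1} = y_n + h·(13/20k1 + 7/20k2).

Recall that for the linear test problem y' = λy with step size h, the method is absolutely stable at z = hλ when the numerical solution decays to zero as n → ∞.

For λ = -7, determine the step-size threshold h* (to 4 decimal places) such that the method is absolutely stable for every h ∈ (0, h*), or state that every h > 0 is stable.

On y'=λy, z=hλ:
  k1=λy_n ⇒ h·k1=z·y_n;  k2=λ(1+2/5z)y_n ⇒ h·k2=z(1+2/5z)y_n
  y_{n+1}/y_n = 1 + 13/20z + 7/20z(1+2/5z) = 1 + z + 7/50z²
  R(z) = 1 + z + 7/50z².

Solve |R(x)|<1 on ℝ⁻.
x=-0.42: |R|=0.6047
R=1: x+7/50x²=0 ⇒ x=−50/7=-7.1429; min R=1−1/(4·7/50)=-0.7857>−1
Confirm numerically:
  x=-6.727: |R|=0.60835 <1
  x=-5.708: |R|=0.14662 <1
  x=-5.420: |R|=0.30730 <1
  x=-3.118: |R|=0.75693 <1
  x=-7.566: |R|=1.44821 >1
  x=-7.252: |R|=1.11081 >1
  x=-7.218: |R|=1.07593 >1
Stable set (-7.1429, 0).

(-7.1429,0); λ=-7 ⇒ h* = (50/7)/7 = 1.0204.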